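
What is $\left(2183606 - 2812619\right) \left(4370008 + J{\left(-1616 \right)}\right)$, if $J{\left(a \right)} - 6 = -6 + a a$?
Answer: $-4391431615032$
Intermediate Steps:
$J{\left(a \right)} = a^{2}$ ($J{\left(a \right)} = 6 + \left(-6 + a a\right) = 6 + \left(-6 + a^{2}\right) = a^{2}$)
$\left(2183606 - 2812619\right) \left(4370008 + J{\left(-1616 \right)}\right) = \left(2183606 - 2812619\right) \left(4370008 + \left(-1616\right)^{2}\right) = - 629013 \left(4370008 + 2611456\right) = \left(-629013\right) 6981464 = -4391431615032$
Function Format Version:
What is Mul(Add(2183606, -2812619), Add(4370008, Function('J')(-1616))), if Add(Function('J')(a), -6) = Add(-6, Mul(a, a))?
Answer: -4391431615032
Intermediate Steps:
Function('J')(a) = Pow(a, 2) (Function('J')(a) = Add(6, Add(-6, Mul(a, a))) = Add(6, Add(-6, Pow(a, 2))) = Pow(a, 2))
Mul(Add(2183606, -2812619), Add(4370008, Function('J')(-1616))) = Mul(Add(2183606, -2812619), Add(4370008, Pow(-1616, 2))) = Mul(-629013, Add(4370008, 2611456)) = Mul(-629013, 6981464) = -4391431615032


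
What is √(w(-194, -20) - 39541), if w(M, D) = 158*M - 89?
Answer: I*√70282 ≈ 265.11*I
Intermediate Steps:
w(M, D) = -89 + 158*M
√(w(-194, -20) - 39541) = √((-89 + 158*(-194)) - 39541) = √((-89 - 30652) - 39541) = √(-30741 - 39541) = √(-70282) = I*√70282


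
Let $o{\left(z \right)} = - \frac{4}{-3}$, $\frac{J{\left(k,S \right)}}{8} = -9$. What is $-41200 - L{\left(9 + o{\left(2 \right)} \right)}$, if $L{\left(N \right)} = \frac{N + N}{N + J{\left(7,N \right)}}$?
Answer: $- \frac{7621938}{185} \approx -41200.0$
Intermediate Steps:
$J{\left(k,S \right)} = -72$ ($J{\left(k,S \right)} = 8 \left(-9\right) = -72$)
$o{\left(z \right)} = \frac{4}{3}$ ($o{\left(z \right)} = \left(-4\right) \left(- \frac{1}{3}\right) = \frac{4}{3}$)
$L{\left(N \right)} = \frac{2 N}{-72 + N}$ ($L{\left(N \right)} = \frac{N + N}{N - 72} = \frac{2 N}{-72 + N}$)
$-41200 - L{\left(9 + o{\left(2 \right)} \right)} = -41200 - \frac{2 \left(9 + \frac{4}{3}\right)}{-72 + \left(9 + \frac{4}{3}\right)} = -41200 - 2 \cdot \frac{31}{3} \frac{1}{-72 + \frac{31}{3}} = -41200 - 2 \cdot \frac{31}{3} \frac{1}{- \frac{185}{3}} = -41200 - 2 \cdot \frac{31}{3} \left(- \frac{3}{185}\right) = -41200 - - \frac{62}{185} = -41200 + \frac{62}{185} = - \frac{7621938}{185}$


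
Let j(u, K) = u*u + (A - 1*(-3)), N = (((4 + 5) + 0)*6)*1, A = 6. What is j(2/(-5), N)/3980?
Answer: 229/99500 ≈ 0.0023015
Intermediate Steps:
N = 54 (N = ((9 + 0)*6)*1 = (9*6)*1 = 54*1 = 54)
j(u, K) = 9 + u**2 (j(u, K) = u*u + (6 - 1*(-3)) = u**2 + (6 + 3) = u**2 + 9 = 9 + u**2)
j(2/(-5), N)/3980 = (9 + (2/(-5))**2)/3980 = (9 + (2*(-1/5))**2)/3980 = (9 + (-2/5)**2)/3980 = (9 + 4/25)/3980 = (1/3980)*(229/25) = 229/99500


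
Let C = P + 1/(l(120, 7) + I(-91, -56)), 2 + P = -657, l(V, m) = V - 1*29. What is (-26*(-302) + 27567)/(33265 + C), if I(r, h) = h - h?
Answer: 3223129/2967147 ≈ 1.0863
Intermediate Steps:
I(r, h) = 0
l(V, m) = -29 + V (l(V, m) = V - 29 = -29 + V)
P = -659 (P = -2 - 657 = -659)
C = -59968/91 (C = -659 + 1/((-29 + 120) + 0) = -659 + 1/(91 + 0) = -659 + 1/91 = -59968/91 ≈ -658.99)
(-26*(-302) + 27567)/(33265 + C) = (-26*(-302) + 27567)/(33265 - 59968/91) = (7852 + 27567)/(2967147/91) = 35419*(91/2967147) = 3223129/2967147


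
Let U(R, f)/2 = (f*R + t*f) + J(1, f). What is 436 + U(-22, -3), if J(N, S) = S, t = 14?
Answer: 478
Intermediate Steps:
U(R, f) = 30*f + 2*R*f (U(R, f) = 2*((f*R + 14*f) + f) = 2*((R*f + 14*f) + f) = 2*((14*f + R*f) + f) = 2*(15*f + R*f) = 30*f + 2*R*f)
436 + U(-22, -3) = 436 + 2*(-3)*(15 - 22) = 436 + 2*(-3)*(-7) = 436 + 42 = 478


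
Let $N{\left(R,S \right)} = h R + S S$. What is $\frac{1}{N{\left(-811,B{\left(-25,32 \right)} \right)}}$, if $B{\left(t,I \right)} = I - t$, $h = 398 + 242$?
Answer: $- \frac{1}{515791} \approx -1.9388 \cdot 10^{-6}$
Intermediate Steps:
$h = 640$
$N{\left(R,S \right)} = S^{2} + 640 R$ ($N{\left(R,S \right)} = 640 R + S S = 640 R + S^{2} = S^{2} + 640 R$)
$\frac{1}{N{\left(-811,B{\left(-25,32 \right)} \right)}} = \frac{1}{\left(32 - -25\right)^{2} + 640 \left(-811\right)} = \frac{1}{\left(32 + 25\right)^{2} - 519040} = \frac{1}{57^{2} - 519040} = \frac{1}{3249 - 519040} = \frac{1}{-515791} = - \frac{1}{515791}$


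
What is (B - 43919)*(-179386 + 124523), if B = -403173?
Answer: 24528808396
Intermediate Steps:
(B - 43919)*(-179386 + 124523) = (-403173 - 43919)*(-179386 + 124523) = -447092*(-54863) = 24528808396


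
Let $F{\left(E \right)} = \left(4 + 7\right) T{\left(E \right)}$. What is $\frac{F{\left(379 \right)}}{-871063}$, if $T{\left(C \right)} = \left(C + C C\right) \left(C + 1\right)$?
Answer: $- \frac{602003600}{871063} \approx -691.11$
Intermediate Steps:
$T{\left(C \right)} = \left(1 + C\right) \left(C + C^{2}\right)$ ($T{\left(C \right)} = \left(C + C^{2}\right) \left(1 + C\right) = \left(1 + C\right) \left(C + C^{2}\right)$)
$F{\left(E \right)} = 11 E \left(1 + E^{2} + 2 E\right)$ ($F{\left(E \right)} = \left(4 + 7\right) E \left(1 + E^{2} + 2 E\right) = 11 E \left(1 + E^{2} + 2 E\right)$)
$\frac{F{\left(379 \right)}}{-871063} = \frac{11 \cdot 379 \left(1 + 379^{2} + 2 \cdot 379\right)}{-871063} = 11 \cdot 379 \left(1 + 143641 + 758\right) \left(- \frac{1}{871063}\right) = 11 \cdot 379 \cdot 144400 \left(- \frac{1}{871063}\right) = 602003600 \left(- \frac{1}{871063}\right) = - \frac{602003600}{871063}$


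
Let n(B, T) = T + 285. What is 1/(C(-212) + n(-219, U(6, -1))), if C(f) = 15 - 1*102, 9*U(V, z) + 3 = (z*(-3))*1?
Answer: 1/198 ≈ 0.0050505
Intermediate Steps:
U(V, z) = -1/3 - z/3 (U(V, z) = -1/3 + ((z*(-3))*1)/9 = -1/3 + (-3*z*1)/9 = -1/3 + (-3*z)/9 = -1/3 - z/3)
n(B, T) = 285 + T
C(f) = -87 (C(f) = 15 - 102 = -87)
1/(C(-212) + n(-219, U(6, -1))) = 1/(-87 + (285 + (-1/3 - 1/3*(-1)))) = 1/(-87 + (285 + (-1/3 + 1/3))) = 1/(-87 + (285 + 0)) = 1/(-87 + 285) = 1/198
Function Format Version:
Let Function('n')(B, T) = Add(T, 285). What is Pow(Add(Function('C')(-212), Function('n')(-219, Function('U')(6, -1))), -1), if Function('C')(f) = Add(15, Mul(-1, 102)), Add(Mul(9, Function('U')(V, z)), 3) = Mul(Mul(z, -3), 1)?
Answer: Rational(1, 198) ≈ 0.0050505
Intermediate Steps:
Function('U')(V, z) = Add(Rational(-1, 3), Mul(Rational(-1, 3), z)) (Function('U')(V, z) = Add(Rational(-1, 3), Mul(Rational(1, 9), Mul(Mul(z, -3), 1))) = Add(Rational(-1, 3), Mul(Rational(1, 9), Mul(Mul(-3, z), 1))) = Add(Rational(-1, 3), Mul(Rational(1, 9), Mul(-3, z))) = Add(Rational(-1, 3), Mul(Rational(-1, 3), z)))
Function('n')(B, T) = Add(285, T)
Function('C')(f) = -87 (Function('C')(f) = Add(15, -102) = -87)
Pow(Add(Function('C')(-212), Function('n')(-219, Function('U')(6, -1))), -1) = Pow(Add(-87, Add(285, Add(Rational(-1, 3), Mul(Rational(-1, 3), -1)))), -1) = Pow(Add(-87, Add(285, Add(Rational(-1, 3), Rational(1, 3)))), -1) = Pow(Add(-87, Add(285, 0)), -1) = Pow(Add(-87, 285), -1) = Pow(198, -1) = Rational(1, 198)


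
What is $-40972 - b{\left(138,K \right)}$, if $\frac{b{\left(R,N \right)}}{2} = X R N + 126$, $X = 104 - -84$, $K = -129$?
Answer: $6652328$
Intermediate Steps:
$X = 188$ ($X = 104 + 84 = 188$)
$b{\left(R,N \right)} = 252 + 376 N R$ ($b{\left(R,N \right)} = 2 \left(188 R N + 126\right) = 2 \left(188 N R + 126\right) = 2 \left(126 + 188 N R\right) = 252 + 376 N R$)
$-40972 - b{\left(138,K \right)} = -40972 - \left(252 + 376 \left(-129\right) 138\right) = -40972 - \left(252 - 6693552\right) = -40972 - -6693300 = -40972 + 6693300 = 6652328$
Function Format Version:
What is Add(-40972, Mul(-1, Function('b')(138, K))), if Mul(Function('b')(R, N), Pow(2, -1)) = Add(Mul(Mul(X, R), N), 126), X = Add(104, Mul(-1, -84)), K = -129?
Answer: 6652328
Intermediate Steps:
X = 188 (X = Add(104, 84) = 188)
Function('b')(R, N) = Add(252, Mul(376, N, R)) (Function('b')(R, N) = Mul(2, Add(Mul(Mul(188, R), N), 126)) = Mul(2, Add(Mul(188, N, R), 126)) = Mul(2, Add(126, Mul(188, N, R))) = Add(252, Mul(376, N, R)))
Add(-40972, Mul(-1, Function('b')(138, K))) = Add(-40972, Mul(-1, Add(252, Mul(376, -129, 138)))) = Add(-40972, Mul(-1, Add(252, -6693552))) = Add(-40972, Mul(-1, -6693300)) = Add(-40972, 6693300) = 6652328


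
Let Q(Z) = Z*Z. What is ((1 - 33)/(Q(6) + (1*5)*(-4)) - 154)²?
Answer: 24336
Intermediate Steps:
Q(Z) = Z²
((1 - 33)/(Q(6) + (1*5)*(-4)) - 154)² = ((1 - 33)/(6² + (1*5)*(-4)) - 154)² = (-32/(36 + 5*(-4)) - 154)² = (-32/(36 - 20) - 154)² = (-32/16 - 154)² = (-32*1/16 - 154)² = (-2 - 154)² = (-156)² = 24336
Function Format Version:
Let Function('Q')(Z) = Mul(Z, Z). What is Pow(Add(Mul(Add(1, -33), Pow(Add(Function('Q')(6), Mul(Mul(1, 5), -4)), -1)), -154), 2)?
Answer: 24336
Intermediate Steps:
Function('Q')(Z) = Pow(Z, 2)
Pow(Add(Mul(Add(1, -33), Pow(Add(Function('Q')(6), Mul(Mul(1, 5), -4)), -1)), -154), 2) = Pow(Add(Mul(Add(1, -33), Pow(Add(Pow(6, 2), Mul(Mul(1, 5), -4)), -1)), -154), 2) = Pow(Add(Mul(-32, Pow(Add(36, Mul(5, -4)), -1)), -154), 2) = Pow(Add(Mul(-32, Pow(Add(36, -20), -1)), -154), 2) = Pow(Add(Mul(-32, Pow(16, -1)), -154), 2) = Pow(Add(Mul(-32, Rational(1, 16)), -154), 2) = Pow(Add(-2, -154), 2) = Pow(-156, 2) = 24336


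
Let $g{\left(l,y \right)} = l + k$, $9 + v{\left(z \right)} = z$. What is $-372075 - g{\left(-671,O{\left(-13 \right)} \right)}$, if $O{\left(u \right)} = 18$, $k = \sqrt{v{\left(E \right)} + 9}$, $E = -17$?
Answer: $-371404 - i \sqrt{17} \approx -3.714 \cdot 10^{5} - 4.1231 i$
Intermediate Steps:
$v{\left(z \right)} = -9 + z$
$k = i \sqrt{17}$ ($k = \sqrt{\left(-9 - 17\right) + 9} = \sqrt{-26 + 9} = \sqrt{-17} = i \sqrt{17} \approx 4.1231 i$)
$g{\left(l,y \right)} = l + i \sqrt{17}$
$-372075 - g{\left(-671,O{\left(-13 \right)} \right)} = -372075 - \left(-671 + i \sqrt{17}\right) = -372075 + \left(671 - i \sqrt{17}\right) = -371404 - i \sqrt{17}$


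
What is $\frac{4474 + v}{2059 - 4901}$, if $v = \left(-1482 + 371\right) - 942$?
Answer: $- \frac{2421}{2842} \approx -0.85186$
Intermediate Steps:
$v = -2053$ ($v = -1111 - 942 = -2053$)
$\frac{4474 + v}{2059 - 4901} = \frac{4474 - 2053}{2059 - 4901} = \frac{2421}{-2842} = 2421 \left(- \frac{1}{2842}\right) = - \frac{2421}{2842}$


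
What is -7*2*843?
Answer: -11802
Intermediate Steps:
-7*2*843 = -14*843 = -11802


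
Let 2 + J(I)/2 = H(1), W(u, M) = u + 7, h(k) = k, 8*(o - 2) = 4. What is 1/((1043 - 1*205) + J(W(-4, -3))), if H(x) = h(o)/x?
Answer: 1/839 ≈ 0.0011919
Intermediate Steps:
o = 5/2 (o = 2 + (1/8)*4 = 2 + 1/2 = 5/2 ≈ 2.5000)
H(x) = 5/(2*x)
W(u, M) = 7 + u
J(I) = 1 (J(I) = -4 + 2*((5/2)/1) = -4 + 2*((5/2)*1) = -4 + 2*(5/2) = -4 + 5 = 1)
1/((1043 - 1*205) + J(W(-4, -3))) = 1/((1043 - 1*205) + 1) = 1/((1043 - 205) + 1) = 1/(838 + 1) = 1/839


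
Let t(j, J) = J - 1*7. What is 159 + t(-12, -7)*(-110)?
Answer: 1699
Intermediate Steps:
t(j, J) = -7 + J (t(j, J) = J - 7 = -7 + J)
159 + t(-12, -7)*(-110) = 159 + (-7 - 7)*(-110) = 159 - 14*(-110) = 159 + 1540 = 1699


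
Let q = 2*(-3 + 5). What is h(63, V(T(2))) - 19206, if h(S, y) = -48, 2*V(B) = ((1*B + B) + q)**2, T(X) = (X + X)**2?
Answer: -19254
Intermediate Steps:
T(X) = 4*X**2 (T(X) = (2*X)**2 = 4*X**2)
q = 4 (q = 2*2 = 4)
V(B) = (4 + 2*B)**2/2 (V(B) = ((1*B + B) + 4)**2/2 = ((B + B) + 4)**2/2 = (2*B + 4)**2/2 = (4 + 2*B)**2/2)
h(63, V(T(2))) - 19206 = -48 - 19206 = -19254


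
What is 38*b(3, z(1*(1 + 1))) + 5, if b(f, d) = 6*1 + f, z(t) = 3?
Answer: 347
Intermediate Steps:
b(f, d) = 6 + f
38*b(3, z(1*(1 + 1))) + 5 = 38*(6 + 3) + 5 = 38*9 + 5 = 342 + 5 = 347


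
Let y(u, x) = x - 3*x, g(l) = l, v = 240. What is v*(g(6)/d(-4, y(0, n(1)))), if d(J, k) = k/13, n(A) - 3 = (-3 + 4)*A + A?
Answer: -1872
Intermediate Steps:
n(A) = 3 + 2*A (n(A) = 3 + ((-3 + 4)*A + A) = 3 + (1*A + A) = 3 + (A + A) = 3 + 2*A)
y(u, x) = -2*x
d(J, k) = k/13 (d(J, k) = k*(1/13) = k/13)
v*(g(6)/d(-4, y(0, n(1)))) = 240*(6/(((-2*(3 + 2*1))/13))) = 240*(6/(((-2*(3 + 2))/13))) = 240*(6/(((-2*5)/13))) = 240*(6/(((1/13)*(-10)))) = 240*(6/(-10/13)) = 240*(6*(-13/10)) = 240*(-39/5) = -1872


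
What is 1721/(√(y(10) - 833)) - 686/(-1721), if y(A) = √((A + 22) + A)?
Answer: 686/1721 - 1721*I/√(833 - √42) ≈ 0.39861 - 59.862*I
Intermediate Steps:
y(A) = √(22 + 2*A) (y(A) = √((22 + A) + A) = √(22 + 2*A))
1721/(√(y(10) - 833)) - 686/(-1721) = 1721/(√(√(22 + 2*10) - 833)) - 686/(-1721) = 1721/(√(√(22 + 20) - 833)) - 686*(-1/1721) = 1721/(√(√42 - 833)) + 686/1721 = 1721/(√(-833 + √42)) + 686/1721 = 1721/√(-833 + √42) + 686/1721 = 686/1721 + 1721/√(-833 + √42)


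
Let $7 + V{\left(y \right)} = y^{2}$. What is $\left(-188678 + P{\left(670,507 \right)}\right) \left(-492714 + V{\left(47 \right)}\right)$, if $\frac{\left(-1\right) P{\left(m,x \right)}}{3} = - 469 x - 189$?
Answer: $-257635541856$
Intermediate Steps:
$V{\left(y \right)} = -7 + y^{2}$
$P{\left(m,x \right)} = 567 + 1407 x$ ($P{\left(m,x \right)} = - 3 \left(- 469 x - 189\right) = - 3 \left(-189 - 469 x\right) = 567 + 1407 x$)
$\left(-188678 + P{\left(670,507 \right)}\right) \left(-492714 + V{\left(47 \right)}\right) = \left(-188678 + \left(567 + 1407 \cdot 507\right)\right) \left(-492714 - \left(7 - 47^{2}\right)\right) = \left(-188678 + \left(567 + 713349\right)\right) \left(-492714 + \left(-7 + 2209\right)\right) = \left(-188678 + 713916\right) \left(-492714 + 2202\right) = 525238 \left(-490512\right) = -257635541856$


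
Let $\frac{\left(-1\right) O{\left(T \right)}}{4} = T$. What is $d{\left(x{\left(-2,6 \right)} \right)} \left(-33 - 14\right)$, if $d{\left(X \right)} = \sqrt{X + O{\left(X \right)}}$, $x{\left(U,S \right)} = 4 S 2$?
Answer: $- 564 i \approx - 564.0 i$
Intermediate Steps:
$O{\left(T \right)} = - 4 T$
$x{\left(U,S \right)} = 8 S$
$d{\left(X \right)} = \sqrt{3} \sqrt{- X}$ ($d{\left(X \right)} = \sqrt{X - 4 X} = \sqrt{- 3 X} = \sqrt{3} \sqrt{- X}$)
$d{\left(x{\left(-2,6 \right)} \right)} \left(-33 - 14\right) = \sqrt{3} \sqrt{- 8 \cdot 6} \left(-33 - 14\right) = \sqrt{3} \sqrt{\left(-1\right) 48} \left(-47\right) = \sqrt{3} \sqrt{-48} \left(-47\right) = \sqrt{3} \cdot 4 i \sqrt{3} \left(-47\right) = 12 i \left(-47\right) = - 564 i$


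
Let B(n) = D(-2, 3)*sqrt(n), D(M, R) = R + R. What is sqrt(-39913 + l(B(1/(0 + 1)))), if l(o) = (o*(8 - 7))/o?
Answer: 2*I*sqrt(9978) ≈ 199.78*I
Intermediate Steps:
D(M, R) = 2*R
B(n) = 6*sqrt(n) (B(n) = (2*3)*sqrt(n) = 6*sqrt(n))
l(o) = 1 (l(o) = (o*1)/o = o/o = 1)
sqrt(-39913 + l(B(1/(0 + 1)))) = sqrt(-39913 + 1) = sqrt(-39912) = 2*I*sqrt(9978)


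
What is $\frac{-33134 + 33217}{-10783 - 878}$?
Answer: $- \frac{83}{11661} \approx -0.0071177$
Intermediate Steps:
$\frac{-33134 + 33217}{-10783 - 878} = \frac{83}{-11661} = 83 \left(- \frac{1}{11661}\right) = - \frac{83}{11661}$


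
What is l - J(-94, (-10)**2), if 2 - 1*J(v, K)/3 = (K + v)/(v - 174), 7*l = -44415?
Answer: -851043/134 ≈ -6351.1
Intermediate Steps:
l = -6345 (l = (1/7)*(-44415) = -6345)
J(v, K) = 6 - 3*(K + v)/(-174 + v) (J(v, K) = 6 - 3*(K + v)/(v - 174) = 6 - 3*(K + v)/(-174 + v))
l - J(-94, (-10)**2) = -6345 - 3*(-348 - 94 - 1*(-10)**2)/(-174 - 94) = -6345 - 3*(-348 - 94 - 1*100)/(-268) = -6345 - 3*(-1)*(-348 - 94 - 100)/268 = -6345 - 3*(-1)*(-542)/268 = -6345 - 1*813/134 = -6345 - 813/134 = -851043/134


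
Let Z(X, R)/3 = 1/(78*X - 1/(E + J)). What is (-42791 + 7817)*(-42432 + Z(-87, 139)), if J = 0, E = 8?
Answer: 80565787157328/54289 ≈ 1.4840e+9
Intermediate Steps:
Z(X, R) = 3/(-⅛ + 78*X) (Z(X, R) = 3/(78*X - 1/(8 + 0)) = 3/(78*X - 1/8) = 3/(78*X + (⅛)*(-1)) = 3/(78*X - ⅛) = 3/(-⅛ + 78*X))
(-42791 + 7817)*(-42432 + Z(-87, 139)) = (-42791 + 7817)*(-42432 + 24/(-1 + 624*(-87))) = -34974*(-42432 + 24/(-1 - 54288)) = -34974*(-42432 + 24/(-54289)) = -34974*(-42432 + 24*(-1/54289)) = -34974*(-42432 - 24/54289) = -34974*(-2303590872/54289) = 80565787157328/54289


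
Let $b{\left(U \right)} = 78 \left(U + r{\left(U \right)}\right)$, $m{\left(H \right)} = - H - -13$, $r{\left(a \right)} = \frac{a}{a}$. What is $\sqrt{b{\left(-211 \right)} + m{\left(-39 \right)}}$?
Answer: $2 i \sqrt{4082} \approx 127.78 i$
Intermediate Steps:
$r{\left(a \right)} = 1$
$m{\left(H \right)} = 13 - H$ ($m{\left(H \right)} = - H + 13 = 13 - H$)
$b{\left(U \right)} = 78 + 78 U$ ($b{\left(U \right)} = 78 \left(U + 1\right) = 78 \left(1 + U\right) = 78 + 78 U$)
$\sqrt{b{\left(-211 \right)} + m{\left(-39 \right)}} = \sqrt{\left(78 + 78 \left(-211\right)\right) + \left(13 - -39\right)} = \sqrt{\left(78 - 16458\right) + \left(13 + 39\right)} = \sqrt{-16380 + 52} = \sqrt{-16328} = 2 i \sqrt{4082}$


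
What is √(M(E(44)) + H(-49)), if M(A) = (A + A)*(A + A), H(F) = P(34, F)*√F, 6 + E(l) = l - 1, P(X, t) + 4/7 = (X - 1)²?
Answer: √(5476 + 7619*I) ≈ 86.194 + 44.197*I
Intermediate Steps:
P(X, t) = -4/7 + (-1 + X)² (P(X, t) = -4/7 + (X - 1)² = -4/7 + (-1 + X)²)
E(l) = -7 + l (E(l) = -6 + (l - 1) = -6 + (-1 + l) = -7 + l)
H(F) = 7619*√F/7 (H(F) = (-4/7 + (-1 + 34)²)*√F = (-4/7 + 33²)*√F = (-4/7 + 1089)*√F = 7619*√F/7)
M(A) = 4*A² (M(A) = (2*A)*(2*A) = 4*A²)
√(M(E(44)) + H(-49)) = √(4*(-7 + 44)² + 7619*√(-49)/7) = √(4*37² + 7619*(7*I)/7) = √(4*1369 + 7619*I) = √(5476 + 7619*I)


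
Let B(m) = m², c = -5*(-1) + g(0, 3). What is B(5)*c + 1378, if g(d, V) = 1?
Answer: 1528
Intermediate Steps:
c = 6 (c = -5*(-1) + 1 = 5 + 1 = 6)
B(5)*c + 1378 = 5²*6 + 1378 = 25*6 + 1378 = 150 + 1378 = 1528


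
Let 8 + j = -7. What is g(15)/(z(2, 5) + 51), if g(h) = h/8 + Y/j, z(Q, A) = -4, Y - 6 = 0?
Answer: 59/1880 ≈ 0.031383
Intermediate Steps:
j = -15 (j = -8 - 7 = -15)
Y = 6 (Y = 6 + 0 = 6)
g(h) = -⅖ + h/8 (g(h) = h/8 + 6/(-15) = h*(⅛) + 6*(-1/15) = h/8 - ⅖ = -⅖ + h/8)
g(15)/(z(2, 5) + 51) = (-⅖ + (⅛)*15)/(-4 + 51) = (-⅖ + 15/8)/47 = (1/47)*(59/40) = 59/1880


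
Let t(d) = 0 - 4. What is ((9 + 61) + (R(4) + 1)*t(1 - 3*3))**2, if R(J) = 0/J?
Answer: 4356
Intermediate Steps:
R(J) = 0
t(d) = -4
((9 + 61) + (R(4) + 1)*t(1 - 3*3))**2 = ((9 + 61) + (0 + 1)*(-4))**2 = (70 + 1*(-4))**2 = (70 - 4)**2 = 66**2 = 4356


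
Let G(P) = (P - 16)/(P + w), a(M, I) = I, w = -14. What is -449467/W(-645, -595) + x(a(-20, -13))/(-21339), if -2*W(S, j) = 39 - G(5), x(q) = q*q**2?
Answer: 86320960307/3627630 ≈ 23795.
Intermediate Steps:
G(P) = (-16 + P)/(-14 + P) (G(P) = (P - 16)/(P - 14) = (-16 + P)/(-14 + P))
x(q) = q**3
W(S, j) = -170/9 (W(S, j) = -(39 - (-16 + 5)/(-14 + 5))/2 = -(39 - (-11)/(-9))/2 = -(39 - (-1)*(-11)/9)/2 = -(39 - 1*11/9)/2 = -(39 - 11/9)/2 = -1/2*340/9 = -170/9)
-449467/W(-645, -595) + x(a(-20, -13))/(-21339) = -449467/(-170/9) + (-13)**3/(-21339) = -449467*(-9/170) - 2197*(-1/21339) = 4045203/170 + 2197/21339 = 86320960307/3627630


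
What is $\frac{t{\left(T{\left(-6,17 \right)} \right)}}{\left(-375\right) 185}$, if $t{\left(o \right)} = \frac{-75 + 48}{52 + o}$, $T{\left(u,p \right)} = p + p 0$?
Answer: $\frac{3}{531875} \approx 5.6404 \cdot 10^{-6}$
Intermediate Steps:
$T{\left(u,p \right)} = p$ ($T{\left(u,p \right)} = p + 0 = p$)
$t{\left(o \right)} = - \frac{27}{52 + o}$
$\frac{t{\left(T{\left(-6,17 \right)} \right)}}{\left(-375\right) 185} = \frac{\left(-27\right) \frac{1}{52 + 17}}{\left(-375\right) 185} = \frac{\left(-27\right) \frac{1}{69}}{-69375} = \left(-27\right) \frac{1}{69} \left(- \frac{1}{69375}\right) = \left(- \frac{9}{23}\right) \left(- \frac{1}{69375}\right) = \frac{3}{531875}$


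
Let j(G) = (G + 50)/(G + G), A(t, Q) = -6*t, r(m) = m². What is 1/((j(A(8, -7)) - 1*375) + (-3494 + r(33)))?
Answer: -48/133441 ≈ -0.00035971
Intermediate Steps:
j(G) = (50 + G)/(2*G) (j(G) = (50 + G)/((2*G)) = (50 + G)*(1/(2*G)) = (50 + G)/(2*G))
1/((j(A(8, -7)) - 1*375) + (-3494 + r(33))) = 1/(((50 - 6*8)/(2*((-6*8))) - 1*375) + (-3494 + 33²)) = 1/(((½)*(50 - 48)/(-48) - 375) + (-3494 + 1089)) = 1/(((½)*(-1/48)*2 - 375) - 2405) = 1/((-1/48 - 375) - 2405) = 1/(-18001/48 - 2405) = 1/(-133441/48) = -48/133441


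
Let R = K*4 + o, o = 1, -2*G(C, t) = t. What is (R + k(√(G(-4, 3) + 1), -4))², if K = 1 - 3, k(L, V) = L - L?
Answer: 49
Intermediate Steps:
G(C, t) = -t/2
k(L, V) = 0
K = -2
R = -7 (R = -2*4 + 1 = -8 + 1 = -7)
(R + k(√(G(-4, 3) + 1), -4))² = (-7 + 0)² = (-7)² = 49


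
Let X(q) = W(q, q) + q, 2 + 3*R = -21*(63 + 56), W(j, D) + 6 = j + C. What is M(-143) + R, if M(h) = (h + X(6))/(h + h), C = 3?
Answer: -357442/429 ≈ -833.20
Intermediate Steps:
W(j, D) = -3 + j (W(j, D) = -6 + (j + 3) = -6 + (3 + j) = -3 + j)
R = -2501/3 (R = -⅔ + (-21*(63 + 56))/3 = -⅔ + (-21*119)/3 = -⅔ + (⅓)*(-2499) = -⅔ - 833 = -2501/3 ≈ -833.67)
X(q) = -3 + 2*q (X(q) = (-3 + q) + q = -3 + 2*q)
M(h) = (9 + h)/(2*h) (M(h) = (h + (-3 + 2*6))/(h + h) = (h + (-3 + 12))/((2*h)) = (h + 9)*(1/(2*h)) = (9 + h)*(1/(2*h)) = (9 + h)/(2*h))
M(-143) + R = (½)*(9 - 143)/(-143) - 2501/3 = (½)*(-1/143)*(-134) - 2501/3 = 67/143 - 2501/3 = -357442/429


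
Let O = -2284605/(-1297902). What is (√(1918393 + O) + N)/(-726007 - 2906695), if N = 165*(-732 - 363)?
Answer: 180675/3632702 - √359070125451477898/1571630397068 ≈ 0.049354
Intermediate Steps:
O = 761535/432634 (O = -2284605*(-1/1297902) = 761535/432634 ≈ 1.7602)
N = -180675 (N = 165*(-1095) = -180675)
(√(1918393 + O) + N)/(-726007 - 2906695) = (√(1918393 + 761535/432634) - 180675)/(-726007 - 2906695) = (√(829962798697/432634) - 180675)/(-3632702) = (√359070125451477898/432634 - 180675)*(-1/3632702) = (-180675 + √359070125451477898/432634)*(-1/3632702) = 180675/3632702 - √359070125451477898/1571630397068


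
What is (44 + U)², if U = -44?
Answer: 0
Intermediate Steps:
(44 + U)² = (44 - 44)² = 0² = 0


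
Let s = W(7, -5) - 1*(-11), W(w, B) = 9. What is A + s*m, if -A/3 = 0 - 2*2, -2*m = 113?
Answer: -1118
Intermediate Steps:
m = -113/2 (m = -½*113 = -113/2 ≈ -56.500)
A = 12 (A = -3*(0 - 2*2) = -3*(0 - 4) = -3*(-4) = 12)
s = 20 (s = 9 - 1*(-11) = 9 + 11 = 20)
A + s*m = 12 + 20*(-113/2) = 12 - 1130 = -1118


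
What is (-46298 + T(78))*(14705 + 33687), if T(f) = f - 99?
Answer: -2241469048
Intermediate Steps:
T(f) = -99 + f
(-46298 + T(78))*(14705 + 33687) = (-46298 + (-99 + 78))*(14705 + 33687) = (-46298 - 21)*48392 = -46319*48392 = -2241469048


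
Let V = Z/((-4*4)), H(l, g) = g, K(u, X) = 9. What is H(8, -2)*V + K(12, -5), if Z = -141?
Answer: -69/8 ≈ -8.6250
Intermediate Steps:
V = 141/16 (V = -141/((-4*4)) = -141/(-16) = -141*(-1/16) = 141/16 ≈ 8.8125)
H(8, -2)*V + K(12, -5) = -2*141/16 + 9 = -141/8 + 9 = -69/8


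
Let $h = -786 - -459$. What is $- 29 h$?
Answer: $9483$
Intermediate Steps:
$h = -327$ ($h = -786 + 459 = -327$)
$- 29 h = \left(-29\right) \left(-327\right) = 9483$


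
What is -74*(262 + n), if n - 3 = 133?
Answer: -29452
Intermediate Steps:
n = 136 (n = 3 + 133 = 136)
-74*(262 + n) = -74*(262 + 136) = -74*398 = -1*29452 = -29452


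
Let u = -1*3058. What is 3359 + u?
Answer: 301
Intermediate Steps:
u = -3058
3359 + u = 3359 - 3058 = 301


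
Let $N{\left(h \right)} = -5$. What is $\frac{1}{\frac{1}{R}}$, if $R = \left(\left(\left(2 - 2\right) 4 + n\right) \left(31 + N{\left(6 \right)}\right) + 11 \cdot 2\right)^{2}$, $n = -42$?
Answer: $1144900$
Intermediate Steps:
$R = 1144900$ ($R = \left(\left(\left(2 - 2\right) 4 - 42\right) \left(31 - 5\right) + 11 \cdot 2\right)^{2} = \left(\left(0 \cdot 4 - 42\right) 26 + 22\right)^{2} = \left(\left(0 - 42\right) 26 + 22\right)^{2} = \left(\left(-42\right) 26 + 22\right)^{2} = \left(-1092 + 22\right)^{2} = \left(-1070\right)^{2} = 1144900$)
$\frac{1}{\frac{1}{R}} = \frac{1}{\frac{1}{1144900}} = 1144900$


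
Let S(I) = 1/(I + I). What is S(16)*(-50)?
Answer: -25/16 ≈ -1.5625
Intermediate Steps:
S(I) = 1/(2*I)
S(16)*(-50) = ((½)/16)*(-50) = ((½)*(1/16))*(-50) = (1/32)*(-50) = -25/16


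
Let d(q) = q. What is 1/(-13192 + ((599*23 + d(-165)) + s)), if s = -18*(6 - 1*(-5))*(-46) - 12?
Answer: 1/9516 ≈ 0.00010509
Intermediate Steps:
s = 9096 (s = -18*(6 + 5)*(-46) - 12 = -18*11*(-46) - 12 = -198*(-46) - 12 = 9108 - 12 = 9096)
1/(-13192 + ((599*23 + d(-165)) + s)) = 1/(-13192 + ((599*23 - 165) + 9096)) = 1/(-13192 + ((13777 - 165) + 9096)) = 1/(-13192 + (13612 + 9096)) = 1/(-13192 + 22708) = 1/9516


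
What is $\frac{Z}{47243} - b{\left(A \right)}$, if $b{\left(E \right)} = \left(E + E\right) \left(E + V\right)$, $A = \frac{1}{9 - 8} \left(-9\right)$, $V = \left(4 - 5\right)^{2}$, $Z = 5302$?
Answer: $- \frac{6797690}{47243} \approx -143.89$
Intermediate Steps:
$V = 1$ ($V = \left(-1\right)^{2} = 1$)
$A = -9$ ($A = 1^{-1} \left(-9\right) = 1 \left(-9\right) = -9$)
$b{\left(E \right)} = 2 E \left(1 + E\right)$ ($b{\left(E \right)} = \left(E + E\right) \left(E + 1\right) = 2 E \left(1 + E\right)$)
$\frac{Z}{47243} - b{\left(A \right)} = \frac{5302}{47243} - 2 \left(-9\right) \left(1 - 9\right) = 5302 \cdot \frac{1}{47243} - 2 \left(-9\right) \left(-8\right) = \frac{5302}{47243} - 144 = - \frac{6797690}{47243}$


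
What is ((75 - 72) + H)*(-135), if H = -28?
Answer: 3375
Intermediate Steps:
((75 - 72) + H)*(-135) = ((75 - 72) - 28)*(-135) = (3 - 28)*(-135) = -25*(-135) = 3375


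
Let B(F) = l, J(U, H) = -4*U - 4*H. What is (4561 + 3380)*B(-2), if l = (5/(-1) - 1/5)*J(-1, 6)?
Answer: 825864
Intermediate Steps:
J(U, H) = -4*H - 4*U
l = 104 (l = (5/(-1) - 1/5)*(-4*6 - 4*(-1)) = (5*(-1) - 1*⅕)*(-24 + 4) = (-5 - ⅕)*(-20) = -26/5*(-20) = 104)
B(F) = 104
(4561 + 3380)*B(-2) = (4561 + 3380)*104 = 7941*104 = 825864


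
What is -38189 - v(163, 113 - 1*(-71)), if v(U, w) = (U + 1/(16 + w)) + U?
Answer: -7703001/200 ≈ -38515.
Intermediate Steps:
v(U, w) = 1/(16 + w) + 2*U
-38189 - v(163, 113 - 1*(-71)) = -38189 - (1 + 32*163 + 2*163*(113 - 1*(-71)))/(16 + (113 - 1*(-71))) = -38189 - (1 + 5216 + 2*163*(113 + 71))/(16 + (113 + 71)) = -38189 - (1 + 5216 + 2*163*184)/(16 + 184) = -38189 - (1 + 5216 + 59984)/200 = -38189 - 65201/200 = -7703001/200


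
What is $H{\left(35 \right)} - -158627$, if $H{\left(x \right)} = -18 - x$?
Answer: $158574$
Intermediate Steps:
$H{\left(35 \right)} - -158627 = \left(-18 - 35\right) - -158627 = \left(-18 - 35\right) + 158627 = -53 + 158627 = 158574$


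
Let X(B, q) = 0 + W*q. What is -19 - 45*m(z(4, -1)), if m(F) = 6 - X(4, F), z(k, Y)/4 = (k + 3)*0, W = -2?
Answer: -289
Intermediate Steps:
z(k, Y) = 0 (z(k, Y) = 4*((k + 3)*0) = 4*((3 + k)*0) = 4*0 = 0)
X(B, q) = -2*q (X(B, q) = 0 - 2*q = -2*q)
m(F) = 6 + 2*F (m(F) = 6 - (-2)*F = 6 + 2*F)
-19 - 45*m(z(4, -1)) = -19 - 45*(6 + 2*0) = -19 - 45*(6 + 0) = -19 - 45*6 = -19 - 270 = -289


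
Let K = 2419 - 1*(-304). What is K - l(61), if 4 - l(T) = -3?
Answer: 2716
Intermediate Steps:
l(T) = 7 (l(T) = 4 - 1*(-3) = 4 + 3 = 7)
K = 2723 (K = 2419 + 304 = 2723)
K - l(61) = 2723 - 1*7 = 2723 - 7 = 2716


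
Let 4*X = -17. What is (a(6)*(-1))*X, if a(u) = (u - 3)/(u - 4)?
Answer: 51/8 ≈ 6.3750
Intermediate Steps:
a(u) = (-3 + u)/(-4 + u)
X = -17/4 (X = (1/4)*(-17) = -17/4 ≈ -4.2500)
(a(6)*(-1))*X = (((-3 + 6)/(-4 + 6))*(-1))*(-17/4) = ((3/2)*(-1))*(-17/4) = -3/2*(-17/4) = 51/8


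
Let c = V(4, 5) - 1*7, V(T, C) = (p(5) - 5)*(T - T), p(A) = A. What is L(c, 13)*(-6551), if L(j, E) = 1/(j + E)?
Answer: -6551/6 ≈ -1091.8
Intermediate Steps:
V(T, C) = 0 (V(T, C) = (5 - 5)*(T - T) = 0*0 = 0)
c = -7 (c = 0 - 1*7 = 0 - 7 = -7)
L(j, E) = 1/(E + j)
L(c, 13)*(-6551) = -6551/(13 - 7) = -6551/6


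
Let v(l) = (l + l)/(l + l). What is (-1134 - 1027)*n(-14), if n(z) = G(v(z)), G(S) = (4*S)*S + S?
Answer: -10805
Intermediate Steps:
v(l) = 1 (v(l) = (2*l)/((2*l)) = (2*l)*(1/(2*l)) = 1)
G(S) = S + 4*S² (G(S) = 4*S² + S = S + 4*S²)
n(z) = 5 (n(z) = 1*(1 + 4*1) = 1*(1 + 4) = 1*5 = 5)
(-1134 - 1027)*n(-14) = (-1134 - 1027)*5 = -2161*5 = -10805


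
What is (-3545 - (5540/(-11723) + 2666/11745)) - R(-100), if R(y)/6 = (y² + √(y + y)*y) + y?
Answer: -8666651426293/137686635 + 6000*I*√2 ≈ -62945.0 + 8485.3*I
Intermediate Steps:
R(y) = 6*y + 6*y² + 6*√2*y^(3/2) (R(y) = 6*((y² + √(y + y)*y) + y) = 6*((y² + √(2*y)*y) + y) = 6*((y² + (√2*√y)*y) + y) = 6*((y² + √2*y^(3/2)) + y) = 6*(y + y² + √2*y^(3/2)) = 6*y + 6*y² + 6*√2*y^(3/2))
(-3545 - (5540/(-11723) + 2666/11745)) - R(-100) = (-3545 - (5540/(-11723) + 2666/11745)) - (6*(-100) + 6*(-100)² + 6*√2*(-100)^(3/2)) = (-3545 - (5540*(-1/11723) + 2666*(1/11745))) - (-600 + 6*10000 + 6*√2*(-1000*I)) = (-3545 - (-5540/11723 + 2666/11745)) - (-600 + 60000 - 6000*I*√2) = (-3545 - 1*(-33813782/137686635)) - (59400 - 6000*I*√2) = (-3545 + 33813782/137686635) + (-59400 + 6000*I*√2) = -488065307293/137686635 + (-59400 + 6000*I*√2) = -8666651426293/137686635 + 6000*I*√2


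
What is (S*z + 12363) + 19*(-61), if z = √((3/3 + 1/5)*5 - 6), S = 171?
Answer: 11204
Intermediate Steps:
z = 0 (z = √((3*(⅓) + 1*(⅕))*5 - 6) = √((1 + ⅕)*5 - 6) = √((6/5)*5 - 6) = √(6 - 6) = √0 = 0)
(S*z + 12363) + 19*(-61) = (171*0 + 12363) + 19*(-61) = (0 + 12363) - 1159 = 12363 - 1159 = 11204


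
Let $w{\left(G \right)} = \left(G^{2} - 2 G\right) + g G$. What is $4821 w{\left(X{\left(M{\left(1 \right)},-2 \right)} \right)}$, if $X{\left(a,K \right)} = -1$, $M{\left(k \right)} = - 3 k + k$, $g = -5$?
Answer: $38568$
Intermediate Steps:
$M{\left(k \right)} = - 2 k$
$w{\left(G \right)} = G^{2} - 7 G$ ($w{\left(G \right)} = \left(G^{2} - 2 G\right) - 5 G = G^{2} - 7 G$)
$4821 w{\left(X{\left(M{\left(1 \right)},-2 \right)} \right)} = 4821 \left(- (-7 - 1)\right) = 4821 \left(\left(-1\right) \left(-8\right)\right) = 4821 \cdot 8 = 38568$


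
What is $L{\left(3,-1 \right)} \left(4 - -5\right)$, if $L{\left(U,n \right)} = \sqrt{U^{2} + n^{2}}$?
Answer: $9 \sqrt{10} \approx 28.461$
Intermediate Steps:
$L{\left(3,-1 \right)} \left(4 - -5\right) = \sqrt{3^{2} + \left(-1\right)^{2}} \left(4 - -5\right) = \sqrt{9 + 1} \left(4 + 5\right) = \sqrt{10} \cdot 9 = 9 \sqrt{10}$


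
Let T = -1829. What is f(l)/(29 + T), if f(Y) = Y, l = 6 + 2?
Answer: -1/225 ≈ -0.0044444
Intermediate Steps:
l = 8
f(l)/(29 + T) = 8/(29 - 1829) = 8/(-1800) = 8*(-1/1800) = -1/225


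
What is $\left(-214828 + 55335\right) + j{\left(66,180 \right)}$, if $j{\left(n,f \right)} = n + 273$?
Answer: $-159154$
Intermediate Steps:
$j{\left(n,f \right)} = 273 + n$
$\left(-214828 + 55335\right) + j{\left(66,180 \right)} = \left(-214828 + 55335\right) + \left(273 + 66\right) = -159493 + 339 = -159154$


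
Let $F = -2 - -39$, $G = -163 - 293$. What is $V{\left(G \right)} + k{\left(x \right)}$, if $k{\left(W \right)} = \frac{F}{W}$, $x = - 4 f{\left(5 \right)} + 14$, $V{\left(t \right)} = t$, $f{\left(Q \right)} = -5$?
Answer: $- \frac{15467}{34} \approx -454.91$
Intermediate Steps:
$G = -456$
$F = 37$ ($F = -2 + 39 = 37$)
$x = 34$ ($x = \left(-4\right) \left(-5\right) + 14 = 20 + 14 = 34$)
$k{\left(W \right)} = \frac{37}{W}$
$V{\left(G \right)} + k{\left(x \right)} = -456 + \frac{37}{34} = - \frac{15467}{34}$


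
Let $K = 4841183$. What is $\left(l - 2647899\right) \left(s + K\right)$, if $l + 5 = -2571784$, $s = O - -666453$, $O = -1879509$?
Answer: $-18937690964376$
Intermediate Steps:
$s = -1213056$ ($s = -1879509 - -666453 = -1879509 + 666453 = -1213056$)
$l = -2571789$ ($l = -5 - 2571784 = -2571789$)
$\left(l - 2647899\right) \left(s + K\right) = \left(-2571789 - 2647899\right) \left(-1213056 + 4841183\right) = \left(-5219688\right) 3628127 = -18937690964376$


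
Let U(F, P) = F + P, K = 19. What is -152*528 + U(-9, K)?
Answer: -80246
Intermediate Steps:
-152*528 + U(-9, K) = -152*528 + (-9 + 19) = -80256 + 10 = -80246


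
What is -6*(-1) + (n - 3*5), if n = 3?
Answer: -6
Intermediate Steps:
-6*(-1) + (n - 3*5) = -6*(-1) + (3 - 3*5) = 6 + (3 - 15) = 6 - 12 = -6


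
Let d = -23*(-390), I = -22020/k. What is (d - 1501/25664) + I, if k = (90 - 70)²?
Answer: 1143958879/128320 ≈ 8914.9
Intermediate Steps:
k = 400 (k = 20² = 400)
I = -1101/20 (I = -22020/400 = -22020*1/400 = -1101/20 ≈ -55.050)
d = 8970
(d - 1501/25664) + I = (8970 - 1501/25664) - 1101/20 = 230204579/25664 - 1101/20 = 1143958879/128320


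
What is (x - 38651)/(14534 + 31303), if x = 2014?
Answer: -36637/45837 ≈ -0.79929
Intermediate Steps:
(x - 38651)/(14534 + 31303) = (2014 - 38651)/(14534 + 31303) = -36637/45837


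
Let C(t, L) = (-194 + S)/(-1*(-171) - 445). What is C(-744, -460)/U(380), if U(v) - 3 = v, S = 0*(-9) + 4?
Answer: 95/52471 ≈ 0.0018105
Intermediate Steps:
S = 4 (S = 0 + 4 = 4)
U(v) = 3 + v
C(t, L) = 95/137 (C(t, L) = (-194 + 4)/(-1*(-171) - 445) = -190/(171 - 445) = -190/(-274) = -190*(-1/274) = 95/137)
C(-744, -460)/U(380) = 95/(137*(3 + 380)) = (95/137)/383 = (95/137)*(1/383) = 95/52471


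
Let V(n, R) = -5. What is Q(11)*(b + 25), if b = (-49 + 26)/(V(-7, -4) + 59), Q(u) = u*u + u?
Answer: 29194/9 ≈ 3243.8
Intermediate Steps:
Q(u) = u + u**2 (Q(u) = u**2 + u = u + u**2)
b = -23/54 (b = (-49 + 26)/(-5 + 59) = -23/54 ≈ -0.42593)
Q(11)*(b + 25) = (11*(1 + 11))*(-23/54 + 25) = (11*12)*(1327/54) = 132*(1327/54) = 29194/9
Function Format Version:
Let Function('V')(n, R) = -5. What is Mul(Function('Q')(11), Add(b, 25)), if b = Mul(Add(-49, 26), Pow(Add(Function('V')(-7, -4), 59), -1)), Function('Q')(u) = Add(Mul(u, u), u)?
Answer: Rational(29194, 9) ≈ 3243.8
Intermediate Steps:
Function('Q')(u) = Add(u, Pow(u, 2)) (Function('Q')(u) = Add(Pow(u, 2), u) = Add(u, Pow(u, 2)))
b = Rational(-23, 54) (b = Mul(Add(-49, 26), Pow(Add(-5, 59), -1)) = Mul(-23, Pow(54, -1)) = Mul(-23, Rational(1, 54)) = Rational(-23, 54) ≈ -0.42593)
Mul(Function('Q')(11), Add(b, 25)) = Mul(Mul(11, Add(1, 11)), Add(Rational(-23, 54), 25)) = Mul(Mul(11, 12), Rational(1327, 54)) = Mul(132, Rational(1327, 54)) = Rational(29194, 9)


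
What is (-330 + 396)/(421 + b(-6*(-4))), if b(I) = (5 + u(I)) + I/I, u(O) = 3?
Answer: 33/215 ≈ 0.15349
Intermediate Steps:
b(I) = 9 (b(I) = (5 + 3) + I/I = 8 + 1 = 9)
(-330 + 396)/(421 + b(-6*(-4))) = (-330 + 396)/(421 + 9) = 66/430 = 66*(1/430) = 33/215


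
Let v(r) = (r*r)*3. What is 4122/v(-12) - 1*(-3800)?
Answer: 91429/24 ≈ 3809.5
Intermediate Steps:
v(r) = 3*r**2 (v(r) = r**2*3 = 3*r**2)
4122/v(-12) - 1*(-3800) = 4122/((3*(-12)**2)) - 1*(-3800) = 4122/((3*144)) + 3800 = 4122/432 + 3800 = 4122*(1/432) + 3800 = 229/24 + 3800 = 91429/24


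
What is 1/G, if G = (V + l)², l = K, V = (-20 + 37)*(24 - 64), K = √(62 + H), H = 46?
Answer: 115627/53428473316 + 510*√3/13357118329 ≈ 2.2303e-6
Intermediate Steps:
K = 6*√3 (K = √(62 + 46) = √108 = 6*√3 ≈ 10.392)
V = -680 (V = 17*(-40) = -680)
l = 6*√3 ≈ 10.392
G = (-680 + 6*√3)² ≈ 4.4837e+5
1/G = 1/(462508 - 8160*√3)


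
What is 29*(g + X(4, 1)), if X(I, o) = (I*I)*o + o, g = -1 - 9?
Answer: 203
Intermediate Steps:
g = -10
X(I, o) = o + o*I² (X(I, o) = I²*o + o = o*I² + o = o + o*I²)
29*(g + X(4, 1)) = 29*(-10 + 1*(1 + 4²)) = 29*(-10 + 1*(1 + 16)) = 29*(-10 + 1*17) = 29*(-10 + 17) = 29*7 = 203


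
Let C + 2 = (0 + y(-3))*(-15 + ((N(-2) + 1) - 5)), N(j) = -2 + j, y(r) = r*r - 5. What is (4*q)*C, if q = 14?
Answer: -5264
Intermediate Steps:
y(r) = -5 + r**2 (y(r) = r**2 - 5 = -5 + r**2)
C = -94 (C = -2 + (0 + (-5 + (-3)**2))*(-15 + (((-2 - 2) + 1) - 5)) = -2 + (0 + (-5 + 9))*(-15 + ((-4 + 1) - 5)) = -2 + (0 + 4)*(-15 + (-3 - 5)) = -2 + 4*(-15 - 8) = -2 + 4*(-23) = -2 - 92 = -94)
(4*q)*C = (4*14)*(-94) = 56*(-94) = -5264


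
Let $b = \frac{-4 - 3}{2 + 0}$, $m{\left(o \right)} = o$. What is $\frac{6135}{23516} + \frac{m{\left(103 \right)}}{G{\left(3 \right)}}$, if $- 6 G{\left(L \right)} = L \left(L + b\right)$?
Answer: $\frac{9694727}{23516} \approx 412.26$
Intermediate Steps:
$b = - \frac{7}{2} \approx -3.5$
$G{\left(L \right)} = - \frac{L \left(- \frac{7}{2} + L\right)}{6}$ ($G{\left(L \right)} = - \frac{L \left(L - \frac{7}{2}\right)}{6} = - \frac{L \left(- \frac{7}{2} + L\right)}{6}$)
$\frac{6135}{23516} + \frac{m{\left(103 \right)}}{G{\left(3 \right)}} = \frac{6135}{23516} + \frac{103}{\frac{1}{12} \cdot 3 \left(7 - 6\right)} = 6135 \cdot \frac{1}{23516} + \frac{103}{\frac{1}{12} \cdot 3 \left(7 - 6\right)} = \frac{6135}{23516} + \frac{103}{\frac{1}{12} \cdot 3 \cdot 1} = \frac{6135}{23516} + 103 \frac{1}{\frac{1}{4}} = \frac{6135}{23516} + 103 \cdot 4 = \frac{6135}{23516} + 412 = \frac{9694727}{23516}$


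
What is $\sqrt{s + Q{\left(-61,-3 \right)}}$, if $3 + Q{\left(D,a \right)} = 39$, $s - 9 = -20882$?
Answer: $i \sqrt{20837} \approx 144.35 i$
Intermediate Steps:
$s = -20873$ ($s = 9 - 20882 = -20873$)
$Q{\left(D,a \right)} = 36$ ($Q{\left(D,a \right)} = -3 + 39 = 36$)
$\sqrt{s + Q{\left(-61,-3 \right)}} = \sqrt{-20873 + 36} = \sqrt{-20837} = i \sqrt{20837}$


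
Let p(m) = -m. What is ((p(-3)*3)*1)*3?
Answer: 27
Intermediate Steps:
((p(-3)*3)*1)*3 = ((-1*(-3)*3)*1)*3 = ((3*3)*1)*3 = (9*1)*3 = 9*3 = 27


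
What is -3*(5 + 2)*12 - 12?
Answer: -264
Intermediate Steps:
-3*(5 + 2)*12 - 12 = -3*7*12 - 12 = -21*12 - 12 = -252 - 12 = -264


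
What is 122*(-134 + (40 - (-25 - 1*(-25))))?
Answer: -11468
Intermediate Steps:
122*(-134 + (40 - (-25 - 1*(-25)))) = 122*(-134 + (40 - (-25 + 25))) = 122*(-134 + (40 - 1*0)) = 122*(-134 + (40 + 0)) = 122*(-134 + 40) = 122*(-94) = -11468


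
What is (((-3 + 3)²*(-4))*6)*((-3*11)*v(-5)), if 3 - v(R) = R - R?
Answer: 0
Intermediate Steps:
v(R) = 3 (v(R) = 3 - (R - R) = 3 - 1*0 = 3 + 0 = 3)
(((-3 + 3)²*(-4))*6)*((-3*11)*v(-5)) = (((-3 + 3)²*(-4))*6)*(-3*11*3) = ((0²*(-4))*6)*(-33*3) = ((0*(-4))*6)*(-99) = (0*6)*(-99) = 0*(-99) = 0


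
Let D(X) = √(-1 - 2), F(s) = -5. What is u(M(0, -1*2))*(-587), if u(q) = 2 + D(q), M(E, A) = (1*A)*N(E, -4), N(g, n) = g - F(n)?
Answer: -1174 - 587*I*√3 ≈ -1174.0 - 1016.7*I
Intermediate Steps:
D(X) = I*√3 (D(X) = √(-3) = I*√3)
N(g, n) = 5 + g (N(g, n) = g - 1*(-5) = g + 5 = 5 + g)
M(E, A) = A*(5 + E) (M(E, A) = (1*A)*(5 + E) = A*(5 + E))
u(q) = 2 + I*√3
u(M(0, -1*2))*(-587) = (2 + I*√3)*(-587) = -1174 - 587*I*√3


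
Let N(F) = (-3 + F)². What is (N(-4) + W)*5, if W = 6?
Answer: 275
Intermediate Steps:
(N(-4) + W)*5 = ((-3 - 4)² + 6)*5 = ((-7)² + 6)*5 = (49 + 6)*5 = 55*5 = 275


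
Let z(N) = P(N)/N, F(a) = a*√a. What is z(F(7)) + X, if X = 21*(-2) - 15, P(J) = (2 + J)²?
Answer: -53 + 347*√7/49 ≈ -34.264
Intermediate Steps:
F(a) = a^(3/2)
z(N) = (2 + N)²/N
X = -57 (X = -42 - 15 = -57)
z(F(7)) + X = (2 + 7^(3/2))²/(7^(3/2)) - 57 = (2 + 7*√7)²/((7*√7)) - 57 = (√7/49)*(2 + 7*√7)² - 57 = √7*(2 + 7*√7)²/49 - 57 = -57 + √7*(2 + 7*√7)²/49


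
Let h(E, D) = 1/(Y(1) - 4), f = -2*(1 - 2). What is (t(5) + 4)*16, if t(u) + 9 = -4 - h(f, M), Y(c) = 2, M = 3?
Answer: -136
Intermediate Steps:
f = 2 (f = -2*(-1) = 2)
h(E, D) = -1/2 (h(E, D) = 1/(2 - 4) = 1/(-2) = -1/2)
t(u) = -25/2 (t(u) = -9 + (-4 - 1*(-1/2)) = -9 + (-4 + 1/2) = -9 - 7/2 = -25/2)
(t(5) + 4)*16 = (-25/2 + 4)*16 = -17/2*16 = -136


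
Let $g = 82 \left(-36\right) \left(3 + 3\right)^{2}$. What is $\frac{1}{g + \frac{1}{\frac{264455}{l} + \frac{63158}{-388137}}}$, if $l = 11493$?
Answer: $- \frac{33972965147}{3610373465149137} \approx -9.4098 \cdot 10^{-6}$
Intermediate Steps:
$g = -106272$ ($g = - 2952 \cdot 6^{2} = \left(-2952\right) 36 = -106272$)
$\frac{1}{g + \frac{1}{\frac{264455}{l} + \frac{63158}{-388137}}} = \frac{1}{-106272 + \frac{1}{\frac{264455}{11493} + \frac{63158}{-388137}}} = \frac{1}{-106272 + \frac{1}{264455 \cdot \frac{1}{11493} + 63158 \left(- \frac{1}{388137}\right)}} = \frac{1}{-106272 + \frac{1}{\frac{264455}{11493} - \frac{63158}{388137}}} = \frac{1}{-106272 + \frac{1}{\frac{33972965147}{1486952847}}} = \frac{1}{-106272 + \frac{1486952847}{33972965147}} = \frac{1}{- \frac{3610373465149137}{33972965147}} = - \frac{33972965147}{3610373465149137}$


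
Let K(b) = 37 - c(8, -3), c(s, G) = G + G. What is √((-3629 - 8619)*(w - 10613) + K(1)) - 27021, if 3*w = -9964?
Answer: -27021 + √1536009819/3 ≈ -13957.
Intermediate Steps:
w = -9964/3 (w = (⅓)*(-9964) = -9964/3 ≈ -3321.3)
c(s, G) = 2*G
K(b) = 43 (K(b) = 37 - 2*(-3) = 37 - 1*(-6) = 37 + 6 = 43)
√((-3629 - 8619)*(w - 10613) + K(1)) - 27021 = √((-3629 - 8619)*(-9964/3 - 10613) + 43) - 27021 = √(-12248*(-41803/3) + 43) - 27021 = √(512003144/3 + 43) - 27021 = √(512003273/3) - 27021 = √1536009819/3 - 27021 = -27021 + √1536009819/3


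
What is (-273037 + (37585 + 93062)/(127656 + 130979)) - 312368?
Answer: -151406091528/258635 ≈ -5.8540e+5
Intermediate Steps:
(-273037 + (37585 + 93062)/(127656 + 130979)) - 312368 = (-273037 + 130647/258635) - 312368 = -70616793848/258635 - 312368 = -151406091528/258635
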